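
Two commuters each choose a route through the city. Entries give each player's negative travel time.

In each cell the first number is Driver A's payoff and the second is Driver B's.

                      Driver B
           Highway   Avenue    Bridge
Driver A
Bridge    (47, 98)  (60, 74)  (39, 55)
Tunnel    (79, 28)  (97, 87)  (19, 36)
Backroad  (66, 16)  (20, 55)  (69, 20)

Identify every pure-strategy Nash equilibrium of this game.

Mark each player's best response to every combination of opponents' strategies; a profile where every player is best-responding is a pure Nash equilibrium.
Driver A against Highway: payoffs 47, 79, 66 → best response Tunnel.
Driver A against Avenue: payoffs 60, 97, 20 → best response Tunnel.
Driver A against Bridge: payoffs 39, 19, 69 → best response Backroad.
Driver B against Bridge: payoffs 98, 74, 55 → best response Highway.
Driver B against Tunnel: payoffs 28, 87, 36 → best response Avenue.
Driver B against Backroad: payoffs 16, 55, 20 → best response Avenue.
Mutual best responses: (Tunnel, Avenue).

Pure NE: (Tunnel, Avenue)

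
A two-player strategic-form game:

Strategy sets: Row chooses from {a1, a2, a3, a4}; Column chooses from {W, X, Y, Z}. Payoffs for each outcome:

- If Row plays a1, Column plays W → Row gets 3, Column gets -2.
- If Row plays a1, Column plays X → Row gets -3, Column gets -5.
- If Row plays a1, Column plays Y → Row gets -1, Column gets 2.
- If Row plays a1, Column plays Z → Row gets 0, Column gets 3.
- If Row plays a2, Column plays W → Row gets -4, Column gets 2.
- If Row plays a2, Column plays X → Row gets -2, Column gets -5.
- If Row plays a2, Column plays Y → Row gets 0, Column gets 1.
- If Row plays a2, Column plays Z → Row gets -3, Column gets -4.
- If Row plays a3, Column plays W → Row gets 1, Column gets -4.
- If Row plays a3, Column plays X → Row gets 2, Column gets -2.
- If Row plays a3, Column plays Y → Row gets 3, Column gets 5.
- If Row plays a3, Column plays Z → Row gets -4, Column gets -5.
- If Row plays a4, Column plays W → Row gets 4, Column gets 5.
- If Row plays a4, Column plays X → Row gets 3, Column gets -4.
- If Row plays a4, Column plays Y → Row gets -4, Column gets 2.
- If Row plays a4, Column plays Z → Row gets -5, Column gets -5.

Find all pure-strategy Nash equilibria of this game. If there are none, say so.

The pure Nash equilibria are (a1, Z) and (a3, Y) and (a4, W).

Row against W: payoffs 3, -4, 1, 4 → best response a4.
Row against X: payoffs -3, -2, 2, 3 → best response a4.
Row against Y: payoffs -1, 0, 3, -4 → best response a3.
Row against Z: payoffs 0, -3, -4, -5 → best response a1.
Column against a1: payoffs -2, -5, 2, 3 → best response Z.
Column against a2: payoffs 2, -5, 1, -4 → best response W.
Column against a3: payoffs -4, -2, 5, -5 → best response Y.
Column against a4: payoffs 5, -4, 2, -5 → best response W.
Mutual best responses: (a1, Z); (a3, Y); (a4, W).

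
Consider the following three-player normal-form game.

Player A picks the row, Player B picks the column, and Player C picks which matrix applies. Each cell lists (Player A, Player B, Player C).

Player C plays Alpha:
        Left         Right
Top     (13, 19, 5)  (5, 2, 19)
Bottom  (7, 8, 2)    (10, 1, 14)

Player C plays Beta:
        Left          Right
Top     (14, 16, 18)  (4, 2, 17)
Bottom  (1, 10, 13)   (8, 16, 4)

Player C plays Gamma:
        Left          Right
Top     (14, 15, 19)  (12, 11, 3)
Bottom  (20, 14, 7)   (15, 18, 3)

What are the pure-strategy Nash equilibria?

Player A against (Left, Alpha): payoffs 13, 7 → best response Top.
Player A against (Left, Beta): payoffs 14, 1 → best response Top.
Player A against (Left, Gamma): payoffs 14, 20 → best response Bottom.
Player A against (Right, Alpha): payoffs 5, 10 → best response Bottom.
Player A against (Right, Beta): payoffs 4, 8 → best response Bottom.
Player A against (Right, Gamma): payoffs 12, 15 → best response Bottom.
Player B against (Top, Alpha): payoffs 19, 2 → best response Left.
Player B against (Top, Beta): payoffs 16, 2 → best response Left.
Player B against (Top, Gamma): payoffs 15, 11 → best response Left.
Player B against (Bottom, Alpha): payoffs 8, 1 → best response Left.
Player B against (Bottom, Beta): payoffs 10, 16 → best response Right.
Player B against (Bottom, Gamma): payoffs 14, 18 → best response Right.
Player C against (Top, Left): payoffs 5, 18, 19 → best response Gamma.
Player C against (Top, Right): payoffs 19, 17, 3 → best response Alpha.
Player C against (Bottom, Left): payoffs 2, 13, 7 → best response Beta.
Player C against (Bottom, Right): payoffs 14, 4, 3 → best response Alpha.
No profile is a mutual best response for all players.

No pure-strategy Nash equilibrium.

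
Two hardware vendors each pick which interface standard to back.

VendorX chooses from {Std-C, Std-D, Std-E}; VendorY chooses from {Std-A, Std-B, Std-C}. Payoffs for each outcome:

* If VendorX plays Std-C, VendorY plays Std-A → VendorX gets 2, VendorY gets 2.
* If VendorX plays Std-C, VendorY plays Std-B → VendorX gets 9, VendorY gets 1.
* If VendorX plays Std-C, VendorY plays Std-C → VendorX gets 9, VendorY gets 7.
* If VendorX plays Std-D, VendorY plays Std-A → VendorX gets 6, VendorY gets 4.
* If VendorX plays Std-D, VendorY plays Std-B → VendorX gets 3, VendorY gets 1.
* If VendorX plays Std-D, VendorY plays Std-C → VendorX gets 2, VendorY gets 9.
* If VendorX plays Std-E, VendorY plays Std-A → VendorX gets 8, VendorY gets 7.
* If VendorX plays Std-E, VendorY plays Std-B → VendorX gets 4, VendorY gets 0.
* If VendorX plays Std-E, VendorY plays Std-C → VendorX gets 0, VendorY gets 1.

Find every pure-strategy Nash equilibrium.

(Std-C, Std-A): VendorX can switch to Std-D (2 → 6). Not NE.
(Std-C, Std-B): VendorY can switch to Std-A (1 → 2). Not NE.
(Std-C, Std-C): VendorX gets 9, best alternative 2; VendorY gets 7, best alternative 2. No profitable deviation — NE.
(Std-D, Std-A): VendorX can switch to Std-E (6 → 8). Not NE.
(Std-D, Std-B): VendorX can switch to Std-C (3 → 9). Not NE.
(Std-D, Std-C): VendorX can switch to Std-C (2 → 9). Not NE.
(Std-E, Std-A): VendorX gets 8, best alternative 6; VendorY gets 7, best alternative 1. No profitable deviation — NE.
(Std-E, Std-B): VendorX can switch to Std-C (4 → 9). Not NE.
(The remaining 1 profile has a profitable deviation by the same check.)

Pure-strategy Nash equilibria: (Std-C, Std-C); (Std-E, Std-A)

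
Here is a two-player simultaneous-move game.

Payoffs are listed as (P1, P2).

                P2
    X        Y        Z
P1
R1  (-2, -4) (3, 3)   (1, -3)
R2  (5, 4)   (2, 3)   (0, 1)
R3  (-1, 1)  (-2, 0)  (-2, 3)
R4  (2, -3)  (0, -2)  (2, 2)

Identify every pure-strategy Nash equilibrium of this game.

Pure-strategy Nash equilibria: (R1, Y), (R2, X), (R4, Z)

P1 against X: payoffs -2, 5, -1, 2 → best response R2.
P1 against Y: payoffs 3, 2, -2, 0 → best response R1.
P1 against Z: payoffs 1, 0, -2, 2 → best response R4.
P2 against R1: payoffs -4, 3, -3 → best response Y.
P2 against R2: payoffs 4, 3, 1 → best response X.
P2 against R3: payoffs 1, 0, 3 → best response Z.
P2 against R4: payoffs -3, -2, 2 → best response Z.
Mutual best responses: (R1, Y); (R2, X); (R4, Z).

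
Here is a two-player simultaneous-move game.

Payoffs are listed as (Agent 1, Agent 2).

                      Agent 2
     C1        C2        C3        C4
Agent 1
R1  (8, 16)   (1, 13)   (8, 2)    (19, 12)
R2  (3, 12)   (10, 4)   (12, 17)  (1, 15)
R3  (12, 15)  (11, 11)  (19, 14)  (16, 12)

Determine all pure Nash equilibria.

Check each profile: it is a Nash equilibrium iff no player can strictly gain by switching unilaterally.
(R1, C1): Agent 1 can switch to R3 (8 → 12). Not NE.
(R1, C2): Agent 1 can switch to R2 (1 → 10). Not NE.
(R1, C3): Agent 1 can switch to R2 (8 → 12). Not NE.
(R1, C4): Agent 2 can switch to C1 (12 → 16). Not NE.
(R2, C1): Agent 1 can switch to R1 (3 → 8). Not NE.
(R2, C2): Agent 1 can switch to R3 (10 → 11). Not NE.
(R2, C3): Agent 1 can switch to R3 (12 → 19). Not NE.
(R2, C4): Agent 1 can switch to R1 (1 → 19). Not NE.
(R3, C1): Agent 1 gets 12, best alternative 8; Agent 2 gets 15, best alternative 14. No profitable deviation — NE.
(R3, C2): Agent 2 can switch to C1 (11 → 15). Not NE.
(R3, C3): Agent 2 can switch to C1 (14 → 15). Not NE.
(R3, C4): Agent 1 can switch to R1 (16 → 19). Not NE.

Pure NE: (R3, C1)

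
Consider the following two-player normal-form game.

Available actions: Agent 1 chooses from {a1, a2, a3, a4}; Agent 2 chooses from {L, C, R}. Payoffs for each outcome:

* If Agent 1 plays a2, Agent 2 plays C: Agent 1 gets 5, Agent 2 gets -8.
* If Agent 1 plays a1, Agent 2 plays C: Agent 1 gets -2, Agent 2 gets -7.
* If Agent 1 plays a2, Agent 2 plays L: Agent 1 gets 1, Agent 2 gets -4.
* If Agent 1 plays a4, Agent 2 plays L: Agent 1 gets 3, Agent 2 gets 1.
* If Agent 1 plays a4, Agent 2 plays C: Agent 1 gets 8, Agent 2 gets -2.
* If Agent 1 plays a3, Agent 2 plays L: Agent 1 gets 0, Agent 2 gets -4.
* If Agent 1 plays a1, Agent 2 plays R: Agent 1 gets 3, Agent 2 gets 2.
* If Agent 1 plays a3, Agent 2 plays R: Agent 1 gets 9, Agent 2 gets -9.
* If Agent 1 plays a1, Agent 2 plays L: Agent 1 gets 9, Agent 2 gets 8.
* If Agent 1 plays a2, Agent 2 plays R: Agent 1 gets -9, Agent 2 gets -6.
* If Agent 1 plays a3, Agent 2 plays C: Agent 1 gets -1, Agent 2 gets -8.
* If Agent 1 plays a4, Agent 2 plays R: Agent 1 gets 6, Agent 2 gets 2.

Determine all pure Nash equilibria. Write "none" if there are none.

Pure NE: (a1, L)

Agent 1 against L: payoffs 9, 1, 0, 3 → best response a1.
Agent 1 against C: payoffs -2, 5, -1, 8 → best response a4.
Agent 1 against R: payoffs 3, -9, 9, 6 → best response a3.
Agent 2 against a1: payoffs 8, -7, 2 → best response L.
Agent 2 against a2: payoffs -4, -8, -6 → best response L.
Agent 2 against a3: payoffs -4, -8, -9 → best response L.
Agent 2 against a4: payoffs 1, -2, 2 → best response R.
Mutual best responses: (a1, L).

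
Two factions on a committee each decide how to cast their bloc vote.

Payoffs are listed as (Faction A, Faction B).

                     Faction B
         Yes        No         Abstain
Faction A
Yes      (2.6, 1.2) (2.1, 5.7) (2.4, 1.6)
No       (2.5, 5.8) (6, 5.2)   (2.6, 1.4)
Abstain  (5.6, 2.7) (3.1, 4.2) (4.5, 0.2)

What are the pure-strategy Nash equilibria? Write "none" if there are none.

none

For each player, find the best response to each opponent profile; mutual best responses are the pure NE.
Faction A against Yes: payoffs 2.6, 2.5, 5.6 → best response Abstain.
Faction A against No: payoffs 2.1, 6, 3.1 → best response No.
Faction A against Abstain: payoffs 2.4, 2.6, 4.5 → best response Abstain.
Faction B against Yes: payoffs 1.2, 5.7, 1.6 → best response No.
Faction B against No: payoffs 5.8, 5.2, 1.4 → best response Yes.
Faction B against Abstain: payoffs 2.7, 4.2, 0.2 → best response No.
No profile is a mutual best response for all players.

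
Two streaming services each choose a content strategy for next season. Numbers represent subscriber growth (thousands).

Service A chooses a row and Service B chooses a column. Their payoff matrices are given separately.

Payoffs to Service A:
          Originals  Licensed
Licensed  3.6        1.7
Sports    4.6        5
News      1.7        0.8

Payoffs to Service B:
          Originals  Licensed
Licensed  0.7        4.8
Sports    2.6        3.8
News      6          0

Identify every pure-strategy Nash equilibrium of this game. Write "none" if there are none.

Check each profile: it is a Nash equilibrium iff no player can strictly gain by switching unilaterally.
(Licensed, Originals): Service A can switch to Sports (3.6 → 4.6). Not NE.
(Licensed, Licensed): Service A can switch to Sports (1.7 → 5). Not NE.
(Sports, Originals): Service B can switch to Licensed (2.6 → 3.8). Not NE.
(Sports, Licensed): Service A gets 5, best alternative 1.7; Service B gets 3.8, best alternative 2.6. No profitable deviation — NE.
(News, Originals): Service A can switch to Licensed (1.7 → 3.6). Not NE.
(News, Licensed): Service A can switch to Licensed (0.8 → 1.7). Not NE.

The unique pure-strategy Nash equilibrium is (Sports, Licensed).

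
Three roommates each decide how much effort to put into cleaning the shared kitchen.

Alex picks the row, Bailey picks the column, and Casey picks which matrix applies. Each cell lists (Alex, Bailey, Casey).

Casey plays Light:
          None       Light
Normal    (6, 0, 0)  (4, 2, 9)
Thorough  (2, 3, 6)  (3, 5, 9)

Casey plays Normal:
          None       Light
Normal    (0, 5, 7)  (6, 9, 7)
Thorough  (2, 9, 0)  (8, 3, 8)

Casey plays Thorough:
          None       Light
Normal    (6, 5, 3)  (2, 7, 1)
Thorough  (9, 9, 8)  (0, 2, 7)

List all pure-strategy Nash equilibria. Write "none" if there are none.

Pure-strategy Nash equilibria: (Normal, Light, Light) and (Thorough, None, Thorough)

(Normal, None, Light): Bailey can switch to Light (0 → 2). Not NE.
(Normal, None, Normal): Alex can switch to Thorough (0 → 2). Not NE.
(Normal, None, Thorough): Alex can switch to Thorough (6 → 9). Not NE.
(Normal, Light, Light): Alex gets 4, best alternative 3; Bailey gets 2, best alternative 0; Casey gets 9, best alternative 7. No profitable deviation — NE.
(Normal, Light, Normal): Alex can switch to Thorough (6 → 8). Not NE.
(Normal, Light, Thorough): Casey can switch to Light (1 → 9). Not NE.
(Thorough, None, Light): Alex can switch to Normal (2 → 6). Not NE.
(Thorough, None, Thorough): Alex gets 9, best alternative 6; Bailey gets 9, best alternative 2; Casey gets 8, best alternative 6. No profitable deviation — NE.
(The remaining 4 profiles each have a profitable deviation by the same check.)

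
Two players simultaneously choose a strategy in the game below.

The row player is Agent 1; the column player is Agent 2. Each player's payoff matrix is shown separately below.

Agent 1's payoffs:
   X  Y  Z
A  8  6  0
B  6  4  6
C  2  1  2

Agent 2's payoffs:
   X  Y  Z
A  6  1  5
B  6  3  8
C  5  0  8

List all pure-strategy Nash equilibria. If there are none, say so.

(A, X), (B, Z)

(A, X): Agent 1 gets 8, best alternative 6; Agent 2 gets 6, best alternative 5. No profitable deviation — NE.
(A, Y): Agent 2 can switch to X (1 → 6). Not NE.
(A, Z): Agent 1 can switch to B (0 → 6). Not NE.
(B, X): Agent 1 can switch to A (6 → 8). Not NE.
(B, Y): Agent 1 can switch to A (4 → 6). Not NE.
(B, Z): Agent 1 gets 6, best alternative 2; Agent 2 gets 8, best alternative 6. No profitable deviation — NE.
(C, X): Agent 1 can switch to A (2 → 8). Not NE.
(C, Y): Agent 1 can switch to A (1 → 6). Not NE.
(C, Z): Agent 1 can switch to B (2 → 6). Not NE.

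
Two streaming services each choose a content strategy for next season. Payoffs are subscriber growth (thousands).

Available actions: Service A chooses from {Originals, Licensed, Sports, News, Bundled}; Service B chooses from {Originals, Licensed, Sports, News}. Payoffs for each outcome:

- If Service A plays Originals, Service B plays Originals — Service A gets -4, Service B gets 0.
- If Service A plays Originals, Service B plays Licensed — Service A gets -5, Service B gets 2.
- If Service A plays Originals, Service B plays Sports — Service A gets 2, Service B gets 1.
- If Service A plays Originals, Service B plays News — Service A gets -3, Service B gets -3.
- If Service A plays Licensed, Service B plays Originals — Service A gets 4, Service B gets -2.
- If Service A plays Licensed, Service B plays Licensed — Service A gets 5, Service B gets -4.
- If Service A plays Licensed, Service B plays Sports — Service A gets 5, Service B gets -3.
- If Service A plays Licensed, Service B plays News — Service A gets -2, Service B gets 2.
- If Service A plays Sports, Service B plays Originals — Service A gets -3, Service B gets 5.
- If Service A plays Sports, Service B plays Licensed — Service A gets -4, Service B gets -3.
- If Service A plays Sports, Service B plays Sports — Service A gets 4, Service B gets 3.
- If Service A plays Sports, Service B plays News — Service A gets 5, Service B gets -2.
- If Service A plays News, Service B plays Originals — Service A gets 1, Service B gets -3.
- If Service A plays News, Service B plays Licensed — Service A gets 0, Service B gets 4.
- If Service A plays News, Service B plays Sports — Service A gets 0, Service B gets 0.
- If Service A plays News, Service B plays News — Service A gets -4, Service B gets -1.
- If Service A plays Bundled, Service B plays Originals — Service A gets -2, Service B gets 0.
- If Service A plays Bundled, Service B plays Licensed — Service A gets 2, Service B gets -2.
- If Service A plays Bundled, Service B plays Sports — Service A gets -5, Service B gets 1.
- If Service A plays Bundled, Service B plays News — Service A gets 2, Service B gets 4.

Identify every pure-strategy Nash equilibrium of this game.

There is no pure-strategy Nash equilibrium.

(Originals, Originals): Service A can switch to Licensed (-4 → 4). Not NE.
(Originals, Licensed): Service A can switch to Licensed (-5 → 5). Not NE.
(Originals, Sports): Service A can switch to Licensed (2 → 5). Not NE.
(Originals, News): Service A can switch to Licensed (-3 → -2). Not NE.
(Licensed, Originals): Service B can switch to News (-2 → 2). Not NE.
(Licensed, Licensed): Service B can switch to Originals (-4 → -2). Not NE.
(The remaining 14 profiles each have a profitable deviation by the same check.)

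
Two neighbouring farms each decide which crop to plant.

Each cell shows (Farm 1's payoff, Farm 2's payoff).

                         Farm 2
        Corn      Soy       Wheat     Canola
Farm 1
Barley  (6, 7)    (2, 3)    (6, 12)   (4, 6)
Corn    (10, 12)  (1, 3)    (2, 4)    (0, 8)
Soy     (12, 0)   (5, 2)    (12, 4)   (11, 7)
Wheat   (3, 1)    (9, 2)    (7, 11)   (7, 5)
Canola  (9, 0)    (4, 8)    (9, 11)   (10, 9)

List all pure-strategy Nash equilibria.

(Soy, Canola)

For each strategy profile, look for a profitable unilateral deviation.
(Barley, Corn): Farm 1 can switch to Corn (6 → 10). Not NE.
(Barley, Soy): Farm 1 can switch to Soy (2 → 5). Not NE.
(Barley, Wheat): Farm 1 can switch to Soy (6 → 12). Not NE.
(Barley, Canola): Farm 1 can switch to Soy (4 → 11). Not NE.
(Corn, Corn): Farm 1 can switch to Soy (10 → 12). Not NE.
(Corn, Soy): Farm 1 can switch to Barley (1 → 2). Not NE.
(Corn, Wheat): Farm 1 can switch to Barley (2 → 6). Not NE.
(Corn, Canola): Farm 1 can switch to Barley (0 → 4). Not NE.
(Soy, Canola): Farm 1 gets 11, best alternative 10; Farm 2 gets 7, best alternative 4. No profitable deviation — NE.
(The remaining 11 profiles each have a profitable deviation by the same check.)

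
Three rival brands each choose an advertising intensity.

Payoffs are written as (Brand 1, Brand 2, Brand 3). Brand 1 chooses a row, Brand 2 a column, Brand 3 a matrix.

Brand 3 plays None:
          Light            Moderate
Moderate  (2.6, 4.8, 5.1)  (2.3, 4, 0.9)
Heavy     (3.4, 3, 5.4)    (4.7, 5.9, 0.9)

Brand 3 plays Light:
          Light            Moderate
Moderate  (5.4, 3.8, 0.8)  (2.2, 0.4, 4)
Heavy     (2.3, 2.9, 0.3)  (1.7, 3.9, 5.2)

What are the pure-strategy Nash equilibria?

Mark each player's best response to every combination of opponents' strategies; a profile where every player is best-responding is a pure Nash equilibrium.
Brand 1 against (Light, None): payoffs 2.6, 3.4 → best response Heavy.
Brand 1 against (Light, Light): payoffs 5.4, 2.3 → best response Moderate.
Brand 1 against (Moderate, None): payoffs 2.3, 4.7 → best response Heavy.
Brand 1 against (Moderate, Light): payoffs 2.2, 1.7 → best response Moderate.
Brand 2 against (Moderate, None): payoffs 4.8, 4 → best response Light.
Brand 2 against (Moderate, Light): payoffs 3.8, 0.4 → best response Light.
Brand 2 against (Heavy, None): payoffs 3, 5.9 → best response Moderate.
Brand 2 against (Heavy, Light): payoffs 2.9, 3.9 → best response Moderate.
Brand 3 against (Moderate, Light): payoffs 5.1, 0.8 → best response None.
Brand 3 against (Moderate, Moderate): payoffs 0.9, 4 → best response Light.
Brand 3 against (Heavy, Light): payoffs 5.4, 0.3 → best response None.
Brand 3 against (Heavy, Moderate): payoffs 0.9, 5.2 → best response Light.
No profile is a mutual best response for all players.

none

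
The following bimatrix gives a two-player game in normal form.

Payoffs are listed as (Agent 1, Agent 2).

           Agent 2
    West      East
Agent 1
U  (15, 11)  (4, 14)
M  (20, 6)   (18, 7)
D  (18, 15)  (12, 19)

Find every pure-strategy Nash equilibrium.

Agent 1 against West: payoffs 15, 20, 18 → best response M.
Agent 1 against East: payoffs 4, 18, 12 → best response M.
Agent 2 against U: payoffs 11, 14 → best response East.
Agent 2 against M: payoffs 6, 7 → best response East.
Agent 2 against D: payoffs 15, 19 → best response East.
Mutual best responses: (M, East).

Pure NE: (M, East)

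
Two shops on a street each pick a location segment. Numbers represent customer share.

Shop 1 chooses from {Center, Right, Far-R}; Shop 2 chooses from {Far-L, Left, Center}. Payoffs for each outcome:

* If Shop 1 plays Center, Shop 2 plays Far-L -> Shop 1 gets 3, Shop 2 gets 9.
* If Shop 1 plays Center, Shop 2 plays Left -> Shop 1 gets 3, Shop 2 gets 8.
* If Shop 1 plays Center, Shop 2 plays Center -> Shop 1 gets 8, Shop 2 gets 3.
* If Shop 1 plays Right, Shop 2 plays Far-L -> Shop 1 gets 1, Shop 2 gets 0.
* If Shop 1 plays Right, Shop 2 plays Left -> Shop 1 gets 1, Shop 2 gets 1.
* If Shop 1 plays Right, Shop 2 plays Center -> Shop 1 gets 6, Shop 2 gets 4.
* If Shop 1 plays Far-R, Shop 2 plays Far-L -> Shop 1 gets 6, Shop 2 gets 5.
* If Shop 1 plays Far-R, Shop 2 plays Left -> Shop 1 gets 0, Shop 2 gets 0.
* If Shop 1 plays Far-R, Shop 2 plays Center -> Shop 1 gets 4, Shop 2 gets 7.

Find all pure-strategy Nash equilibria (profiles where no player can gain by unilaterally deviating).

For each player, find the best response to each opponent profile; mutual best responses are the pure NE.
Shop 1 against Far-L: payoffs 3, 1, 6 → best response Far-R.
Shop 1 against Left: payoffs 3, 1, 0 → best response Center.
Shop 1 against Center: payoffs 8, 6, 4 → best response Center.
Shop 2 against Center: payoffs 9, 8, 3 → best response Far-L.
Shop 2 against Right: payoffs 0, 1, 4 → best response Center.
Shop 2 against Far-R: payoffs 5, 0, 7 → best response Center.
No profile is a mutual best response for all players.

No pure-strategy Nash equilibrium.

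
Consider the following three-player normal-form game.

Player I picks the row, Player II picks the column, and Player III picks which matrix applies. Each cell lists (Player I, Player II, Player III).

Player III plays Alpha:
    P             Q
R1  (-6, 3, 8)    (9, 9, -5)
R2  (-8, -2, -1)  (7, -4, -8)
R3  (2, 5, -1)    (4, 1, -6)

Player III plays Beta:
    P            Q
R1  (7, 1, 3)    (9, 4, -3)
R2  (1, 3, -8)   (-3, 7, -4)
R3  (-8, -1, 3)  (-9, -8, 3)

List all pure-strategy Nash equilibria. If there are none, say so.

For each player, find the best response to each opponent profile; mutual best responses are the pure NE.
Player I against (P, Alpha): payoffs -6, -8, 2 → best response R3.
Player I against (P, Beta): payoffs 7, 1, -8 → best response R1.
Player I against (Q, Alpha): payoffs 9, 7, 4 → best response R1.
Player I against (Q, Beta): payoffs 9, -3, -9 → best response R1.
Player II against (R1, Alpha): payoffs 3, 9 → best response Q.
Player II against (R1, Beta): payoffs 1, 4 → best response Q.
Player II against (R2, Alpha): payoffs -2, -4 → best response P.
Player II against (R2, Beta): payoffs 3, 7 → best response Q.
Player II against (R3, Alpha): payoffs 5, 1 → best response P.
Player II against (R3, Beta): payoffs -1, -8 → best response P.
Player III against (R1, P): payoffs 8, 3 → best response Alpha.
Player III against (R1, Q): payoffs -5, -3 → best response Beta.
Player III against (R2, P): payoffs -1, -8 → best response Alpha.
Player III against (R2, Q): payoffs -8, -4 → best response Beta.
Player III against (R3, P): payoffs -1, 3 → best response Beta.
Player III against (R3, Q): payoffs -6, 3 → best response Beta.
Mutual best responses: (R1, Q, Beta).

Pure NE: (R1, Q, Beta)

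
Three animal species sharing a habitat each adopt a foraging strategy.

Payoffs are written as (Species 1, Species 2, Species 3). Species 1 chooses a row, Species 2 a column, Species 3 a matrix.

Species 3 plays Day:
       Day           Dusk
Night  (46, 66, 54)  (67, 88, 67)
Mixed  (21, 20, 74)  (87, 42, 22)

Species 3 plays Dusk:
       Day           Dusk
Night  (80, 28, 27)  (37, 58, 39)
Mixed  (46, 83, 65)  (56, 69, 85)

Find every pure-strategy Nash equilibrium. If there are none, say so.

For each player, find the best response to each opponent profile; mutual best responses are the pure NE.
Species 1 against (Day, Day): payoffs 46, 21 → best response Night.
Species 1 against (Day, Dusk): payoffs 80, 46 → best response Night.
Species 1 against (Dusk, Day): payoffs 67, 87 → best response Mixed.
Species 1 against (Dusk, Dusk): payoffs 37, 56 → best response Mixed.
Species 2 against (Night, Day): payoffs 66, 88 → best response Dusk.
Species 2 against (Night, Dusk): payoffs 28, 58 → best response Dusk.
Species 2 against (Mixed, Day): payoffs 20, 42 → best response Dusk.
Species 2 against (Mixed, Dusk): payoffs 83, 69 → best response Day.
Species 3 against (Night, Day): payoffs 54, 27 → best response Day.
Species 3 against (Night, Dusk): payoffs 67, 39 → best response Day.
Species 3 against (Mixed, Day): payoffs 74, 65 → best response Day.
Species 3 against (Mixed, Dusk): payoffs 22, 85 → best response Dusk.
No profile is a mutual best response for all players.

none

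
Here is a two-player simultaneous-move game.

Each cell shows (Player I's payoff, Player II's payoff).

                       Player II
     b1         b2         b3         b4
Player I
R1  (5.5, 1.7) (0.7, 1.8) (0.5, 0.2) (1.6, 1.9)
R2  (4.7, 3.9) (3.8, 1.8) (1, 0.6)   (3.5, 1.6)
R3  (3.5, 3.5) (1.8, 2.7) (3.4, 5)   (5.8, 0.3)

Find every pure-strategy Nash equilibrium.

The unique pure-strategy Nash equilibrium is (R3, b3).

Player I against b1: payoffs 5.5, 4.7, 3.5 → best response R1.
Player I against b2: payoffs 0.7, 3.8, 1.8 → best response R2.
Player I against b3: payoffs 0.5, 1, 3.4 → best response R3.
Player I against b4: payoffs 1.6, 3.5, 5.8 → best response R3.
Player II against R1: payoffs 1.7, 1.8, 0.2, 1.9 → best response b4.
Player II against R2: payoffs 3.9, 1.8, 0.6, 1.6 → best response b1.
Player II against R3: payoffs 3.5, 2.7, 5, 0.3 → best response b3.
Mutual best responses: (R3, b3).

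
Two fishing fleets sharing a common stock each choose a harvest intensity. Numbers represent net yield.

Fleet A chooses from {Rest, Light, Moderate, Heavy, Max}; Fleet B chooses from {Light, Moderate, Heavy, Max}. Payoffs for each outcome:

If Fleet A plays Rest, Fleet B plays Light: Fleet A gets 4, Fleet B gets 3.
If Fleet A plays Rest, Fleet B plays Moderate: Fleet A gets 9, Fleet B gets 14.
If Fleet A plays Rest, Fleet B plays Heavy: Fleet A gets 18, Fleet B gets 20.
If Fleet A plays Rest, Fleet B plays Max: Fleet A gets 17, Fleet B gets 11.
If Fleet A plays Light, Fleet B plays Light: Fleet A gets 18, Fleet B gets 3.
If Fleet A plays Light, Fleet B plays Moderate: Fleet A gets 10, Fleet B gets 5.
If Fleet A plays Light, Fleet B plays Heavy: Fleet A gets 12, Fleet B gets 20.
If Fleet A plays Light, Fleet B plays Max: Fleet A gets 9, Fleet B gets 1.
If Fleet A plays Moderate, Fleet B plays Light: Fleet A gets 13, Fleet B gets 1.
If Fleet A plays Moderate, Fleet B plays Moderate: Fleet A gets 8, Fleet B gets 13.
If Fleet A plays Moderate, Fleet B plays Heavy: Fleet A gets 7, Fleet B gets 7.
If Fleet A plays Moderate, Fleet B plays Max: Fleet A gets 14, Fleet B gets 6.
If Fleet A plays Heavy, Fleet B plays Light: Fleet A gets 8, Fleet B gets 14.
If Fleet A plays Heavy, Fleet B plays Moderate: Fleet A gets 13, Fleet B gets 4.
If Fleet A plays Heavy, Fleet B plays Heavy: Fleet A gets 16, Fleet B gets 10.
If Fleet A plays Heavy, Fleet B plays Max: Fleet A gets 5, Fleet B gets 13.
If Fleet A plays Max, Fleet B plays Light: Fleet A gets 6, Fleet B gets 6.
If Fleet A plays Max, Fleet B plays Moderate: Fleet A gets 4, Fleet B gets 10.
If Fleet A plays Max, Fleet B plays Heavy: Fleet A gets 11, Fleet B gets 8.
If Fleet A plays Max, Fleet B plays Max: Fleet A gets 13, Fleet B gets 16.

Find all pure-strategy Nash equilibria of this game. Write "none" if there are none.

(Rest, Light): Fleet A can switch to Light (4 → 18). Not NE.
(Rest, Moderate): Fleet A can switch to Light (9 → 10). Not NE.
(Rest, Heavy): Fleet A gets 18, best alternative 16; Fleet B gets 20, best alternative 14. No profitable deviation — NE.
(Rest, Max): Fleet B can switch to Moderate (11 → 14). Not NE.
(Light, Light): Fleet B can switch to Moderate (3 → 5). Not NE.
(Light, Moderate): Fleet A can switch to Heavy (10 → 13). Not NE.
(Light, Heavy): Fleet A can switch to Rest (12 → 18). Not NE.
(Light, Max): Fleet A can switch to Rest (9 → 17). Not NE.
(Moderate, Light): Fleet A can switch to Light (13 → 18). Not NE.
(Moderate, Moderate): Fleet A can switch to Rest (8 → 9). Not NE.
(Moderate, Heavy): Fleet A can switch to Rest (7 → 18). Not NE.
(Moderate, Max): Fleet A can switch to Rest (14 → 17). Not NE.
(Heavy, Light): Fleet A can switch to Light (8 → 18). Not NE.
(The remaining 7 profiles each have a profitable deviation by the same check.)

The unique pure-strategy Nash equilibrium is (Rest, Heavy).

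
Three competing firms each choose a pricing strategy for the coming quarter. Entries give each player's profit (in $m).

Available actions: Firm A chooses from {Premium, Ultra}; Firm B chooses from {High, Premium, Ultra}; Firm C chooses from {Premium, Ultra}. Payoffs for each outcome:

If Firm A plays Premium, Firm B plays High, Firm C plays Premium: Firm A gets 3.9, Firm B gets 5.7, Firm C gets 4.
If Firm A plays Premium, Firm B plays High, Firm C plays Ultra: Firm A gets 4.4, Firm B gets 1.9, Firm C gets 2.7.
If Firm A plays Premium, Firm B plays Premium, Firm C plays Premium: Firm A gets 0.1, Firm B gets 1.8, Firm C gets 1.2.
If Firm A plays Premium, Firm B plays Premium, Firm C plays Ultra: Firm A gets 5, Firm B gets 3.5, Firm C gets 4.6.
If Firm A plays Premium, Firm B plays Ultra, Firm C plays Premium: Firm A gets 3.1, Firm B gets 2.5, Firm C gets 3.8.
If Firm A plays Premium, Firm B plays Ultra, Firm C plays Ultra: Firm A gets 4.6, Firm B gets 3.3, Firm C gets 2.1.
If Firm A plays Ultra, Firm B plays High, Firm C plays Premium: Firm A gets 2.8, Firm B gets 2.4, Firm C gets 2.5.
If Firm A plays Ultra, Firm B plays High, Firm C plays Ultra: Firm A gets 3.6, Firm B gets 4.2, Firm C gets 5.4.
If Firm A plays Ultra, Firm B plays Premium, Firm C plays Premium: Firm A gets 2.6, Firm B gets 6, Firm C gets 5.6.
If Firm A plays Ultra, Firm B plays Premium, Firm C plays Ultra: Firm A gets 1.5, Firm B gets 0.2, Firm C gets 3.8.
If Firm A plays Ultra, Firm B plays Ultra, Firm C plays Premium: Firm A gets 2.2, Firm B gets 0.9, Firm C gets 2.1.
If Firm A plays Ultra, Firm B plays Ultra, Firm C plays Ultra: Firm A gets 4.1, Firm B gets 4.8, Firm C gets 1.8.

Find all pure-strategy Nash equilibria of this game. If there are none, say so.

The pure Nash equilibria are (Premium, High, Premium); (Premium, Premium, Ultra); (Ultra, Premium, Premium).

Firm A against (High, Premium): payoffs 3.9, 2.8 → best response Premium.
Firm A against (High, Ultra): payoffs 4.4, 3.6 → best response Premium.
Firm A against (Premium, Premium): payoffs 0.1, 2.6 → best response Ultra.
Firm A against (Premium, Ultra): payoffs 5, 1.5 → best response Premium.
Firm A against (Ultra, Premium): payoffs 3.1, 2.2 → best response Premium.
Firm A against (Ultra, Ultra): payoffs 4.6, 4.1 → best response Premium.
Firm B against (Premium, Premium): payoffs 5.7, 1.8, 2.5 → best response High.
Firm B against (Premium, Ultra): payoffs 1.9, 3.5, 3.3 → best response Premium.
Firm B against (Ultra, Premium): payoffs 2.4, 6, 0.9 → best response Premium.
Firm B against (Ultra, Ultra): payoffs 4.2, 0.2, 4.8 → best response Ultra.
Firm C against (Premium, High): payoffs 4, 2.7 → best response Premium.
Firm C against (Premium, Premium): payoffs 1.2, 4.6 → best response Ultra.
Firm C against (Premium, Ultra): payoffs 3.8, 2.1 → best response Premium.
Firm C against (Ultra, High): payoffs 2.5, 5.4 → best response Ultra.
Firm C against (Ultra, Premium): payoffs 5.6, 3.8 → best response Premium.
Firm C against (Ultra, Ultra): payoffs 2.1, 1.8 → best response Premium.
Mutual best responses: (Premium, High, Premium); (Premium, Premium, Ultra); (Ultra, Premium, Premium).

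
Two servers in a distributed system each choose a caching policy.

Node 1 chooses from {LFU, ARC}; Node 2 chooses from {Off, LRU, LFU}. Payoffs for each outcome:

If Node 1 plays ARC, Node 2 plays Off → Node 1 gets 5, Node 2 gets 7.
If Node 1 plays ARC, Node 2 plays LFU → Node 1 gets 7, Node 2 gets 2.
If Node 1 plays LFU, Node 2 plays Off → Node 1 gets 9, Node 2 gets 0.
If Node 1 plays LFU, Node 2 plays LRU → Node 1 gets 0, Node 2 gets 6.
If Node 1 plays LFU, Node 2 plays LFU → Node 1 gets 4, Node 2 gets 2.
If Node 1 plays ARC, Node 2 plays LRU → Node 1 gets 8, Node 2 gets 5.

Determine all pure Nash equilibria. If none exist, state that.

(LFU, Off): Node 2 can switch to LRU (0 → 6). Not NE.
(LFU, LRU): Node 1 can switch to ARC (0 → 8). Not NE.
(LFU, LFU): Node 1 can switch to ARC (4 → 7). Not NE.
(ARC, Off): Node 1 can switch to LFU (5 → 9). Not NE.
(ARC, LRU): Node 2 can switch to Off (5 → 7). Not NE.
(ARC, LFU): Node 2 can switch to Off (2 → 7). Not NE.

There is no pure-strategy Nash equilibrium.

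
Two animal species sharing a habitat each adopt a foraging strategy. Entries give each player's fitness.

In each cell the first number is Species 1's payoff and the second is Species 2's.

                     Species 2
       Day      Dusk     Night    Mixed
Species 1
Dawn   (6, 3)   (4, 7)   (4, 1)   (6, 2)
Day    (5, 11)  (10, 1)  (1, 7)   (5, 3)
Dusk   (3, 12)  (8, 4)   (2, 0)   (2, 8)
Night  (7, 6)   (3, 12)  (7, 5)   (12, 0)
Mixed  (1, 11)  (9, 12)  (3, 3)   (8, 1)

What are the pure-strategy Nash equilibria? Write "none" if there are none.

none

(Dawn, Day): Species 1 can switch to Night (6 → 7). Not NE.
(Dawn, Dusk): Species 1 can switch to Day (4 → 10). Not NE.
(Dawn, Night): Species 1 can switch to Night (4 → 7). Not NE.
(Dawn, Mixed): Species 1 can switch to Night (6 → 12). Not NE.
(Day, Day): Species 1 can switch to Dawn (5 → 6). Not NE.
(Day, Dusk): Species 2 can switch to Day (1 → 11). Not NE.
(Day, Night): Species 1 can switch to Dawn (1 → 4). Not NE.
(Day, Mixed): Species 1 can switch to Dawn (5 → 6). Not NE.
(Dusk, Day): Species 1 can switch to Dawn (3 → 6). Not NE.
(Dusk, Dusk): Species 1 can switch to Day (8 → 10). Not NE.
(The remaining 10 profiles each have a profitable deviation by the same check.)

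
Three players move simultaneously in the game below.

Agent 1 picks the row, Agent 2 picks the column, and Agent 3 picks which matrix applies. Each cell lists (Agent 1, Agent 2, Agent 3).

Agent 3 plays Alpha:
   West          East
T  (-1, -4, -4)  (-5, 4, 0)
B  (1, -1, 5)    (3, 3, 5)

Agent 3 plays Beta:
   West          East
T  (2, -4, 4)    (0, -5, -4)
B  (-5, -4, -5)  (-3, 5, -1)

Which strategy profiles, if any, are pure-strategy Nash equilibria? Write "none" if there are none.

The pure Nash equilibria are (T, West, Beta) and (B, East, Alpha).

(T, West, Alpha): Agent 1 can switch to B (-1 → 1). Not NE.
(T, West, Beta): Agent 1 gets 2, best alternative -5; Agent 2 gets -4, best alternative -5; Agent 3 gets 4, best alternative -4. No profitable deviation — NE.
(T, East, Alpha): Agent 1 can switch to B (-5 → 3). Not NE.
(T, East, Beta): Agent 2 can switch to West (-5 → -4). Not NE.
(B, West, Alpha): Agent 2 can switch to East (-1 → 3). Not NE.
(B, West, Beta): Agent 1 can switch to T (-5 → 2). Not NE.
(B, East, Alpha): Agent 1 gets 3, best alternative -5; Agent 2 gets 3, best alternative -1; Agent 3 gets 5, best alternative -1. No profitable deviation — NE.
(B, East, Beta): Agent 1 can switch to T (-3 → 0). Not NE.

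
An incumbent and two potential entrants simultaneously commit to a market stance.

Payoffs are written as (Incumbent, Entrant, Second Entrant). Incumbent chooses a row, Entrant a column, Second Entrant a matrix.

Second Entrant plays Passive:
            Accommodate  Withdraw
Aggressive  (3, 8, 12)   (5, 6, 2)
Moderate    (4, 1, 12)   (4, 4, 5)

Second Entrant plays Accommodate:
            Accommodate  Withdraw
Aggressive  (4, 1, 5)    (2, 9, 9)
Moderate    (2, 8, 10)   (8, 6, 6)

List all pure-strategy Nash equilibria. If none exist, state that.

none

Mark each player's best response to every combination of opponents' strategies; a profile where every player is best-responding is a pure Nash equilibrium.
Incumbent against (Accommodate, Passive): payoffs 3, 4 → best response Moderate.
Incumbent against (Accommodate, Accommodate): payoffs 4, 2 → best response Aggressive.
Incumbent against (Withdraw, Passive): payoffs 5, 4 → best response Aggressive.
Incumbent against (Withdraw, Accommodate): payoffs 2, 8 → best response Moderate.
Entrant against (Aggressive, Passive): payoffs 8, 6 → best response Accommodate.
Entrant against (Aggressive, Accommodate): payoffs 1, 9 → best response Withdraw.
Entrant against (Moderate, Passive): payoffs 1, 4 → best response Withdraw.
Entrant against (Moderate, Accommodate): payoffs 8, 6 → best response Accommodate.
Second Entrant against (Aggressive, Accommodate): payoffs 12, 5 → best response Passive.
Second Entrant against (Aggressive, Withdraw): payoffs 2, 9 → best response Accommodate.
Second Entrant against (Moderate, Accommodate): payoffs 12, 10 → best response Passive.
Second Entrant against (Moderate, Withdraw): payoffs 5, 6 → best response Accommodate.
No profile is a mutual best response for all players.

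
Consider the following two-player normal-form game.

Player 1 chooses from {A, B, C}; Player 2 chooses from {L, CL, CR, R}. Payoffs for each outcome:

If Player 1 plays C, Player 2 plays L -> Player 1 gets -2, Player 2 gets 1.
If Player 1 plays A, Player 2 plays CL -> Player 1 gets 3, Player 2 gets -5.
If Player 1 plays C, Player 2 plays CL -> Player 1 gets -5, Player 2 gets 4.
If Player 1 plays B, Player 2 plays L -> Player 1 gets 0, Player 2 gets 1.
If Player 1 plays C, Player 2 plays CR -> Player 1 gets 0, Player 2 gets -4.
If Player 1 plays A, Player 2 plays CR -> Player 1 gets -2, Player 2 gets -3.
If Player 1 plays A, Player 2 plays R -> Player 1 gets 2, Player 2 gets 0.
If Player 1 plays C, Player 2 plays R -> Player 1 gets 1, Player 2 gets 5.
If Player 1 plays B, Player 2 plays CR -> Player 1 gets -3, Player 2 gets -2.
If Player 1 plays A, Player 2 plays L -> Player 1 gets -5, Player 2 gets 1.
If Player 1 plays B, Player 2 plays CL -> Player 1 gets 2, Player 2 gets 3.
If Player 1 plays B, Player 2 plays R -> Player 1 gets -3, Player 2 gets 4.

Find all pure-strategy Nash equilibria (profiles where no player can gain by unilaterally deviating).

No pure-strategy Nash equilibrium.

Mark each player's best response to every combination of opponents' strategies; a profile where every player is best-responding is a pure Nash equilibrium.
Player 1 against L: payoffs -5, 0, -2 → best response B.
Player 1 against CL: payoffs 3, 2, -5 → best response A.
Player 1 against CR: payoffs -2, -3, 0 → best response C.
Player 1 against R: payoffs 2, -3, 1 → best response A.
Player 2 against A: payoffs 1, -5, -3, 0 → best response L.
Player 2 against B: payoffs 1, 3, -2, 4 → best response R.
Player 2 against C: payoffs 1, 4, -4, 5 → best response R.
No profile is a mutual best response for all players.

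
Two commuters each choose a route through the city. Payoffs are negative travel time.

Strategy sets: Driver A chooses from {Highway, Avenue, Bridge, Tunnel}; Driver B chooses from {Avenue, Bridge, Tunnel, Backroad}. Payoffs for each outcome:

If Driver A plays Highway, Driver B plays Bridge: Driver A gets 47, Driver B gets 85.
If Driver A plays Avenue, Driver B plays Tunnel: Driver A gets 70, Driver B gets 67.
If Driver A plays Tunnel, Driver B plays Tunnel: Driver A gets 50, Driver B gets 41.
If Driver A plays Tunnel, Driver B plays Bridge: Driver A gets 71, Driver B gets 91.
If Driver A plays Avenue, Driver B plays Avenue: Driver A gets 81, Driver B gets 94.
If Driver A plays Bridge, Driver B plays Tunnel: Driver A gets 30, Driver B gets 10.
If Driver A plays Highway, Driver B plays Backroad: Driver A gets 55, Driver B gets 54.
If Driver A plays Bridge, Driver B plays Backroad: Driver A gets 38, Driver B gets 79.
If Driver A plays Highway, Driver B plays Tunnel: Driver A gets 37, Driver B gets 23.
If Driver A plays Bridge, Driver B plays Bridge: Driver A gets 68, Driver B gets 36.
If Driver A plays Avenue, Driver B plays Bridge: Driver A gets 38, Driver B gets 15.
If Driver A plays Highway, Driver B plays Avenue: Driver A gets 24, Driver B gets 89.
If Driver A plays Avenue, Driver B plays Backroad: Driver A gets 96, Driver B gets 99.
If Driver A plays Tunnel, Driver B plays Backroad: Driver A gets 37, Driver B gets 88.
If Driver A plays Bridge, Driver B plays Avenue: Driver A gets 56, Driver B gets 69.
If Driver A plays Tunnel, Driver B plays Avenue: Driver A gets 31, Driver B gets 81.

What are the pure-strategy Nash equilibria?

For each player, find the best response to each opponent profile; mutual best responses are the pure NE.
Driver A against Avenue: payoffs 24, 81, 56, 31 → best response Avenue.
Driver A against Bridge: payoffs 47, 38, 68, 71 → best response Tunnel.
Driver A against Tunnel: payoffs 37, 70, 30, 50 → best response Avenue.
Driver A against Backroad: payoffs 55, 96, 38, 37 → best response Avenue.
Driver B against Highway: payoffs 89, 85, 23, 54 → best response Avenue.
Driver B against Avenue: payoffs 94, 15, 67, 99 → best response Backroad.
Driver B against Bridge: payoffs 69, 36, 10, 79 → best response Backroad.
Driver B against Tunnel: payoffs 81, 91, 41, 88 → best response Bridge.
Mutual best responses: (Avenue, Backroad); (Tunnel, Bridge).

Pure-strategy Nash equilibria: (Avenue, Backroad), (Tunnel, Bridge)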